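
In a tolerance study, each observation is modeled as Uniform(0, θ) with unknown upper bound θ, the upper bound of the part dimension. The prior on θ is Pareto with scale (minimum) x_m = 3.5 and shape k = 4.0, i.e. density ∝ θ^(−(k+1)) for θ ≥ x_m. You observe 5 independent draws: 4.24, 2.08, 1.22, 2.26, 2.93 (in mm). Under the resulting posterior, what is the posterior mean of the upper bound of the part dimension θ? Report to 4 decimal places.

A Pareto(scale x_m, shape k) prior on the upper bound θ of Uniform(0, θ) is conjugate: posterior is Pareto(max(x_m, max xᵢ), k + n).
Sample maximum = 4.24; prior scale x_m = 3.5 → posterior scale = max = 4.24.
Posterior shape = 4.0 + 5 = 9.0.
E[θ|data] = k·x_m/(k−1) = 9.0·4.24/8.0 = 4.7700.

4.7700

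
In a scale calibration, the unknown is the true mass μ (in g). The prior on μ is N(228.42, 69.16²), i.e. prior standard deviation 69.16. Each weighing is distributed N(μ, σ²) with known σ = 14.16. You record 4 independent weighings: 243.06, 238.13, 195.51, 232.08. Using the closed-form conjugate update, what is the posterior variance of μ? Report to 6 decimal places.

For Normal data with known variance σ², a Normal(μ₀, σ₀²) prior on μ is conjugate. Posterior precision = 1/σ₀² + n/σ²; posterior mean is the precision-weighted average of μ₀ and x̄.
σ₀² = 69.16² = 4783.1056, σ² = 14.16² = 200.5056; σ² + n·σ₀² = 200.5056 + 4·4783.1056 = 19332.928.
Posterior precision = 1/σ₀² + n/σ² = 1/4783.1056 + 4/200.5056 = (σ² + n·σ₀²)/(σ₀²σ²) = 19332.928/(4783.1056·200.5056); posterior variance σₙ² = σ₀²σ²/(σ² + n·σ₀²) = 4783.1056·200.5056/19332.928 = 49.606529.

49.606529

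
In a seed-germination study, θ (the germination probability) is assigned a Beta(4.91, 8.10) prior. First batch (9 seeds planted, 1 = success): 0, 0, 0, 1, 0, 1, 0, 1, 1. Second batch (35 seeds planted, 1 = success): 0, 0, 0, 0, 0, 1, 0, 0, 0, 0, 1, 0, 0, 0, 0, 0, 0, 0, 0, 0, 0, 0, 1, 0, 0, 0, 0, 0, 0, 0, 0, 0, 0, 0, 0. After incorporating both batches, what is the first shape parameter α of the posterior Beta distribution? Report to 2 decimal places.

11.91

The Beta prior is conjugate to a Binomial/Bernoulli likelihood; the update adds successes to α and failures to β.
After batch 1: Beta(4.91+4, 8.10+5) = Beta(8.91, 13.10).
After batch 2: Beta(8.91+3, 13.10+32) = Beta(11.91, 45.10).
Posterior α = 11.91.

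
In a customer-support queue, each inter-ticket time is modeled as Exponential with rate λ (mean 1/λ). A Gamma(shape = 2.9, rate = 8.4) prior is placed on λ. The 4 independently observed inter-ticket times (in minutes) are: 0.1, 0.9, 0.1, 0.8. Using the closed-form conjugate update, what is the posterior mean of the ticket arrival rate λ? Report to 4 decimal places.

0.6699

With a Gamma(shape α, rate β) prior on the exponential rate λ, the posterior after n observations with total T = Σxᵢ is Gamma(α+n, β+T).
Sum of observations T = 1.9 minutes; n = 4.
Posterior: Gamma(2.9+4, 8.4+1.9) = Gamma(6.9, 10.3).
Posterior mean of λ = α/β = 6.9/10.3 = 0.6699.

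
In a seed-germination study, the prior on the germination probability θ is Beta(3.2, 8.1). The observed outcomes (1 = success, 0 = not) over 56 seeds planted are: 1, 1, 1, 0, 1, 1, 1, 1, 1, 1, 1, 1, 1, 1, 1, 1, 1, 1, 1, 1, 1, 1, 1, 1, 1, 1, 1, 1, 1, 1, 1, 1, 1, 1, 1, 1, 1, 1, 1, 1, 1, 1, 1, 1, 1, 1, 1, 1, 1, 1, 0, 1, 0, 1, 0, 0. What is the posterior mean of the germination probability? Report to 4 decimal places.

The Beta prior is conjugate to a Binomial/Bernoulli likelihood; the update adds successes to α and failures to β.
Posterior: Beta(α+k, β+n−k) = Beta(3.2+51, 8.1+5) = Beta(54.2, 13.1).
Posterior mean = α/(α+β) = 54.2/67.3 = 0.8053.

0.8053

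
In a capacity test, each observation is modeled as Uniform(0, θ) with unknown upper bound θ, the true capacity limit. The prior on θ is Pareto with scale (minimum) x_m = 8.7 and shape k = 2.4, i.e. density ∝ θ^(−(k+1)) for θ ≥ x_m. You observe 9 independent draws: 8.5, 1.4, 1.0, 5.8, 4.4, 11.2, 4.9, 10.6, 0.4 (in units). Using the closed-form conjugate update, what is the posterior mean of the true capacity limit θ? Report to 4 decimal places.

A Pareto(scale x_m, shape k) prior on the upper bound θ of Uniform(0, θ) is conjugate: posterior is Pareto(max(x_m, max xᵢ), k + n).
Sample maximum = 11.2; prior scale x_m = 8.7 → posterior scale = max = 11.2.
Posterior shape = 2.4 + 9 = 11.4.
E[θ|data] = k·x_m/(k−1) = 11.4·11.2/10.4 = 12.2769.

12.2769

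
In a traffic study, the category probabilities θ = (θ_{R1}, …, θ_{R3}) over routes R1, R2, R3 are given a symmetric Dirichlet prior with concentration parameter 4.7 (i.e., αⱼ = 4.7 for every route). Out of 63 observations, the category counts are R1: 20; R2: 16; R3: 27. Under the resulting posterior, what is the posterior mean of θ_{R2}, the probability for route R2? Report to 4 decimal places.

0.2685

The Dirichlet prior is conjugate to the Multinomial likelihood: each posterior αⱼ = prior αⱼ + observed count nⱼ.
Posterior concentration: (24.7, 20.7, 31.7), total = 77.1.
E[θ_{R2}|data] = α_{R2}/Σα = 20.7/77.1 = 0.2685.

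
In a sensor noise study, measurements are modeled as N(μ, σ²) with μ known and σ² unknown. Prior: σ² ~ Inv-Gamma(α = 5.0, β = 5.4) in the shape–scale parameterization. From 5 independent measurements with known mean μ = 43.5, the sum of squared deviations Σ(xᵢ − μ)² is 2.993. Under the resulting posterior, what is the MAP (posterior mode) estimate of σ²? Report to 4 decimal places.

With known mean μ and an Inverse-Gamma(α, β) prior on σ², the Normal likelihood is conjugate: posterior is Inv-Gamma(α + n/2, β + Σ(xᵢ−μ)²/2).
Posterior: Inv-Gamma(5.0 + 5/2, 5.4 + 2.993/2) = Inv-Gamma(7.50, 6.8965).
Mode = β/(α+1) = 6.8965/8.50 = 0.8114.

0.8114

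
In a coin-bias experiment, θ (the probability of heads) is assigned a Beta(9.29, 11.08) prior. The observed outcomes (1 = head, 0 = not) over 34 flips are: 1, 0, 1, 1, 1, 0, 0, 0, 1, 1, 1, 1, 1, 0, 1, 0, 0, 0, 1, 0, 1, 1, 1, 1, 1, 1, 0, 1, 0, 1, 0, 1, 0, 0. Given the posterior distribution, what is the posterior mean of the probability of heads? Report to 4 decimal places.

0.5387

The Beta prior is conjugate to a Binomial/Bernoulli likelihood; the update adds successes to α and failures to β.
Posterior: Beta(α+k, β+n−k) = Beta(9.29+20, 11.08+14) = Beta(29.29, 25.08).
Posterior mean = α/(α+β) = 29.29/54.37 = 0.5387.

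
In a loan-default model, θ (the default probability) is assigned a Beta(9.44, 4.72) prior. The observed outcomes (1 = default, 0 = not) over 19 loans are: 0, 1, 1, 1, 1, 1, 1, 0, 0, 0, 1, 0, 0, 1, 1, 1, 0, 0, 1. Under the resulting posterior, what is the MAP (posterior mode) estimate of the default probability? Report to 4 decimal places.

0.6239

The Beta prior is conjugate to a Binomial/Bernoulli likelihood; the update adds successes to α and failures to β.
Posterior: Beta(α+k, β+n−k) = Beta(9.44+11, 4.72+8) = Beta(20.44, 12.72).
Mode of Beta(a,b) for a,b>1 is (a−1)/(a+b−2) = 19.44/31.16 = 0.6239.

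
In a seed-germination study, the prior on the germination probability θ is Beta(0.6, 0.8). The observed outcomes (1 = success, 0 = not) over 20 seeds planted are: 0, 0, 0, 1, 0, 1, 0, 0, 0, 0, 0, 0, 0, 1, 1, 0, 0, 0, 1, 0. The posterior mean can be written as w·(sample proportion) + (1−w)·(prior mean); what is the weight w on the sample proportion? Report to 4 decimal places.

The Beta prior is conjugate to a Binomial/Bernoulli likelihood; the update adds successes to α and failures to β.
Posterior mean = (α₀+k)/(α₀+β₀+n) = [n/(α₀+β₀+n)]·(k/n) + [(α₀+β₀)/(α₀+β₀+n)]·α₀/(α₀+β₀), so only n and the prior enter the weight.
The weight on the data is w = n/(α₀+β₀+n) = 20/(0.6+0.8+20) = 20/21.4 = 0.9346.

0.9346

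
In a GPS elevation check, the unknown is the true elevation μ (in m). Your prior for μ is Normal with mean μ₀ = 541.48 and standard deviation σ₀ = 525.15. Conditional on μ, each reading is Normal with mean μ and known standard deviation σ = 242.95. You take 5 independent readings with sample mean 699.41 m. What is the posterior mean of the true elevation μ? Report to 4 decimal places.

692.9273

For Normal data with known variance σ², a Normal(μ₀, σ₀²) prior on μ is conjugate. Posterior precision = 1/σ₀² + n/σ²; posterior mean is the precision-weighted average of μ₀ and x̄.
n·x̄ = 5·699.41 = 3497.05.
σ₀² = 525.15² = 275782.5225, σ² = 242.95² = 59024.7025; σ² + n·σ₀² = 59024.7025 + 5·275782.5225 = 1437937.315.
Posterior mean = (μ₀/σ₀² + n·x̄/σ²)/(1/σ₀² + n/σ²) = (σ²·μ₀ + σ₀²·n·x̄)/(σ² + n·σ₀²) = (59024.7025·541.48 + 275782.5225·3497.05)/1437937.315 = 996385966.218325/1437937.315 = 692.9273.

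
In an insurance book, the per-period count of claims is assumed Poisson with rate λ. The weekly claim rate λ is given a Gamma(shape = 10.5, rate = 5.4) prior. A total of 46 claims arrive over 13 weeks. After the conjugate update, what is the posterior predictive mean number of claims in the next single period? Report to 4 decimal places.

3.0707

With a Gamma(shape α, rate β) prior, the Poisson likelihood is conjugate: the posterior is Gamma(α + ΣXᵢ, β + n).
Posterior: Gamma(α+S, β+n) = Gamma(10.5+46, 5.4+13) = Gamma(56.5, 18.4).
The predictive distribution for one future period is NegBinom with mean α/β = 3.0707.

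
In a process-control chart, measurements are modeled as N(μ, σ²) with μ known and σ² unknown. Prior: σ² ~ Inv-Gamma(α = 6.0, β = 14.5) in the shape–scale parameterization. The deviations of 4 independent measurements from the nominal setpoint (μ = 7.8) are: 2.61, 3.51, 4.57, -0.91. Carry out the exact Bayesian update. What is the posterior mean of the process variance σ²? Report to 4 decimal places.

With known mean μ and an Inverse-Gamma(α, β) prior on σ², the Normal likelihood is conjugate: posterior is Inv-Gamma(α + n/2, β + Σ(xᵢ−μ)²/2).
Σ(xᵢ−μ)² = (2.61)² + (3.51)² + (4.57)² + (-0.91)² = 40.8452.
Posterior: Inv-Gamma(6.0 + 4/2, 14.5 + 40.8452/2) = Inv-Gamma(8.00, 34.92260).
E[σ²|data] = β/(α−1) = 34.92260/7.00 = 4.9889.

4.9889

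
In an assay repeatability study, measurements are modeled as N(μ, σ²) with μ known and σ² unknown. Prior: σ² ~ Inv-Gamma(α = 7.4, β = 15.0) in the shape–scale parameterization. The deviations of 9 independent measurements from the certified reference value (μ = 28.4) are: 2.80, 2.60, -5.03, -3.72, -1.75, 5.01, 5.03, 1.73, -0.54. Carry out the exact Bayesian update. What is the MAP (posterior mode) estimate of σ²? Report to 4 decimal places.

5.4452

With known mean μ and an Inverse-Gamma(α, β) prior on σ², the Normal likelihood is conjugate: posterior is Inv-Gamma(α + n/2, β + Σ(xᵢ−μ)²/2).
Σ(xᵢ−μ)² = (2.80)² + (2.60)² + (-5.03)² + (-3.72)² + (-1.75)² + (5.01)² + (5.03)² + (1.73)² + (-0.54)² = 110.4873.
Posterior: Inv-Gamma(7.4 + 9/2, 15.0 + 110.4873/2) = Inv-Gamma(11.90, 70.24365).
Mode = β/(α+1) = 70.24365/12.90 = 5.4452.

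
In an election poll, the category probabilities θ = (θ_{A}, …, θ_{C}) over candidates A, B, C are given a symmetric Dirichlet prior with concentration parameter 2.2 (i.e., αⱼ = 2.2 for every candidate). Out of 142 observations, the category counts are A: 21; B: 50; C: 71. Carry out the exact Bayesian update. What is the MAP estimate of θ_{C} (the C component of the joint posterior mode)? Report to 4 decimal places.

0.4959

The Dirichlet prior is conjugate to the Multinomial likelihood: each posterior αⱼ = prior αⱼ + observed count nⱼ.
Posterior concentration: (23.2, 52.2, 73.2), total = 148.6.
Joint mode component: (α_{C}−1)/(Σα−K) = 72.2/145.6 = 0.4959.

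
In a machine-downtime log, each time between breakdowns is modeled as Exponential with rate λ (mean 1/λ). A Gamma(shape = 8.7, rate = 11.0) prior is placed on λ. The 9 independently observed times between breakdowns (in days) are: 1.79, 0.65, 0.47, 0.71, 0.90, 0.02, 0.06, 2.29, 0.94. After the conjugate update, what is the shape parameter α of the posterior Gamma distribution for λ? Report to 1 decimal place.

With a Gamma(shape α, rate β) prior on the exponential rate λ, the posterior after n observations with total T = Σxᵢ is Gamma(α+n, β+T).
Sum of observations T = 7.83 days; n = 9.
Posterior: Gamma(8.7+9, 11.0+7.83) = Gamma(17.7, 18.83).
Posterior α = 17.7.

17.7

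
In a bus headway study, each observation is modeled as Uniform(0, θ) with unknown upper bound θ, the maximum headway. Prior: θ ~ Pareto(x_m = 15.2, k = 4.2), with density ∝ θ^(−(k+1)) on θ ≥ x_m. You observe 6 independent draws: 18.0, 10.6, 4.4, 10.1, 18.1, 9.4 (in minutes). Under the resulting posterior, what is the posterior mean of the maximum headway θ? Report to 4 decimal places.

A Pareto(scale x_m, shape k) prior on the upper bound θ of Uniform(0, θ) is conjugate: posterior is Pareto(max(x_m, max xᵢ), k + n).
Sample maximum = 18.1; prior scale x_m = 15.2 → posterior scale = max = 18.1.
Posterior shape = 4.2 + 6 = 10.2.
E[θ|data] = k·x_m/(k−1) = 10.2·18.1/9.2 = 20.0674.

20.0674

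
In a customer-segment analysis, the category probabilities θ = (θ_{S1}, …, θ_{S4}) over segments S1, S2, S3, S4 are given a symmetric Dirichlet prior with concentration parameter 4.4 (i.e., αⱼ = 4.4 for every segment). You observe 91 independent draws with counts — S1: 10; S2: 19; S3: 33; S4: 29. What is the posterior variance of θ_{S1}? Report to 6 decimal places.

The Dirichlet prior is conjugate to the Multinomial likelihood: each posterior αⱼ = prior αⱼ + observed count nⱼ.
Posterior concentration: (14.4, 23.4, 37.4, 33.4), total = 108.6.
Var[θ_j] = α_j(Σα−α_j)/((Σα)²(Σα+1)) = 14.4·94.2/(108.6²·109.6) = 0.001049.

0.001049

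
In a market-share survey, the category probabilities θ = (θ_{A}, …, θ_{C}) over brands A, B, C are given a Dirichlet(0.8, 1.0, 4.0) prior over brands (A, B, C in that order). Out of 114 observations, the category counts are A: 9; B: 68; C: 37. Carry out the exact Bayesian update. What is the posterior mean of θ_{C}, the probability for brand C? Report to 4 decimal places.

0.3422

The Dirichlet prior is conjugate to the Multinomial likelihood: each posterior αⱼ = prior αⱼ + observed count nⱼ.
Posterior concentration: (9.8, 69.0, 41.0), total = 119.8.
E[θ_{C}|data] = α_{C}/Σα = 41.0/119.8 = 0.3422.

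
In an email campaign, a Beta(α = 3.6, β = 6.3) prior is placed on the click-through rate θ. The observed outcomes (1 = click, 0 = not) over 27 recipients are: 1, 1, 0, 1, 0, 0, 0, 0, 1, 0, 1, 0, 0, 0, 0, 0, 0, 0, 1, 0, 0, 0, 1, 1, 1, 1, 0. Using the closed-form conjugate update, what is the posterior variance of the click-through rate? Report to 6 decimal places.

The Beta prior is conjugate to a Binomial/Bernoulli likelihood; the update adds successes to α and failures to β.
Posterior: Beta(α+k, β+n−k) = Beta(3.6+10, 6.3+17) = Beta(13.6, 23.3).
Var = αβ/((α+β)²(α+β+1)) = 13.6·23.3/(36.9²·37.9) = 0.006140.

0.006140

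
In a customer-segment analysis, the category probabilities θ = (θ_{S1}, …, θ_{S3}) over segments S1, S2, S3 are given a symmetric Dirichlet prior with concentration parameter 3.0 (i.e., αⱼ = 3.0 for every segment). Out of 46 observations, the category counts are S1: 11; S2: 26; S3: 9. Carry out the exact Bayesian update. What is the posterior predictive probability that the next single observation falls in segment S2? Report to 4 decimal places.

The Dirichlet prior is conjugate to the Multinomial likelihood: each posterior αⱼ = prior αⱼ + observed count nⱼ.
Posterior concentration: (14.0, 29.0, 12.0), total = 55.0.
P(next = S2 | data) = α_{S2}/Σα = 0.5273.

0.5273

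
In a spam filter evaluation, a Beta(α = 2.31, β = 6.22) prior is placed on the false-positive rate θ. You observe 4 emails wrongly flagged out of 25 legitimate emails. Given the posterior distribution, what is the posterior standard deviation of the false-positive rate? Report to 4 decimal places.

The Beta prior is conjugate to a Binomial/Bernoulli likelihood; the update adds successes to α and failures to β.
Posterior: Beta(α+k, β+n−k) = Beta(2.31+4, 6.22+21) = Beta(6.31, 27.22).
Var = αβ/((α+β)²(α+β+1)) = 6.31·27.22/(33.53²·34.53) = 0.00442439; SD = √0.00442439 = 0.0665.

0.0665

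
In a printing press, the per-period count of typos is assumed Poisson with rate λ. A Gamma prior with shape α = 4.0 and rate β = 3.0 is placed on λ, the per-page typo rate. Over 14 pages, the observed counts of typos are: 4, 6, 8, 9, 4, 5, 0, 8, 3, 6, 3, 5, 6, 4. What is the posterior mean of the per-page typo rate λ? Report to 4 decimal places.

4.4118

With a Gamma(shape α, rate β) prior, the Poisson likelihood is conjugate: the posterior is Gamma(α + ΣXᵢ, β + n).
Sum of counts S = 71 over n = 14 pages.
Posterior: Gamma(α+S, β+n) = Gamma(4.0+71, 3.0+14) = Gamma(75.0, 17.0).
Posterior mean = α/β = 75.0/17.0 = 4.4118.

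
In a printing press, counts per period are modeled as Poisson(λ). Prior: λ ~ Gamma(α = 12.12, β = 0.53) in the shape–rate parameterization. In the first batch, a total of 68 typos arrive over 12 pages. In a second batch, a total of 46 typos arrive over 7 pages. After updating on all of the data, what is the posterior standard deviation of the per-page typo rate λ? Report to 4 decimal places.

With a Gamma(shape α, rate β) prior, the Poisson likelihood is conjugate: the posterior is Gamma(α + ΣXᵢ, β + n).
After batch 1: Gamma(α+S, β+n) = Gamma(12.12+68, 0.53+12) = Gamma(80.12, 12.53).
After batch 2: Gamma(α+S, β+n) = Gamma(80.12+46, 12.53+7) = Gamma(126.12, 19.53).
SD = √α/β = √126.12/19.53 = 0.5750.

0.5750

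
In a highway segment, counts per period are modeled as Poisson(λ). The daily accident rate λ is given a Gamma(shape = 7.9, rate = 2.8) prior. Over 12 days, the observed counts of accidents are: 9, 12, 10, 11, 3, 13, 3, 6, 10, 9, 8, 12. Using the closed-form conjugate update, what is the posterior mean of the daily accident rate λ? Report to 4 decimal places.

With a Gamma(shape α, rate β) prior, the Poisson likelihood is conjugate: the posterior is Gamma(α + ΣXᵢ, β + n).
Sum of counts S = 106 over n = 12 days.
Posterior: Gamma(α+S, β+n) = Gamma(7.9+106, 2.8+12) = Gamma(113.9, 14.8).
Posterior mean = α/β = 113.9/14.8 = 7.6959.

7.6959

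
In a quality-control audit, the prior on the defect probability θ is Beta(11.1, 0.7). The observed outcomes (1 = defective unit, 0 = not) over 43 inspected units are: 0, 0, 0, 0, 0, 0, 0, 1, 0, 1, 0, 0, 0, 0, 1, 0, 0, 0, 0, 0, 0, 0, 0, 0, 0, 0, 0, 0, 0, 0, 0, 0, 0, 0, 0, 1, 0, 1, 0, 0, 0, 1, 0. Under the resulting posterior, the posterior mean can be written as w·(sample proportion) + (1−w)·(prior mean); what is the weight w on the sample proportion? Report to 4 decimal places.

0.7847

The Beta prior is conjugate to a Binomial/Bernoulli likelihood; the update adds successes to α and failures to β.
Posterior mean = (α₀+k)/(α₀+β₀+n) = [n/(α₀+β₀+n)]·(k/n) + [(α₀+β₀)/(α₀+β₀+n)]·α₀/(α₀+β₀), so only n and the prior enter the weight.
The weight on the data is w = n/(α₀+β₀+n) = 43/(11.1+0.7+43) = 43/54.8 = 0.7847.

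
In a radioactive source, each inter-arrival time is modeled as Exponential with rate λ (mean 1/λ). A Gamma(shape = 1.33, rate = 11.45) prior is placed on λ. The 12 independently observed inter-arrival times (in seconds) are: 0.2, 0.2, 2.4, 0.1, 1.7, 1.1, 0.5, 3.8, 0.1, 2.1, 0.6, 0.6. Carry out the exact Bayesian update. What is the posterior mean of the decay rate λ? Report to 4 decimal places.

0.5364

With a Gamma(shape α, rate β) prior on the exponential rate λ, the posterior after n observations with total T = Σxᵢ is Gamma(α+n, β+T).
Sum of observations T = 13.4 seconds; n = 12.
Posterior: Gamma(1.33+12, 11.45+13.4) = Gamma(13.33, 24.85).
Posterior mean of λ = α/β = 13.33/24.85 = 0.5364.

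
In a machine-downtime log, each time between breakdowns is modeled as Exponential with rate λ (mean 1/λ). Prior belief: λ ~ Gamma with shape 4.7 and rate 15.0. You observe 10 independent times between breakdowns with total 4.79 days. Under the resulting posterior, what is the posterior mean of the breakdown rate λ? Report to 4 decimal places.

0.7428

With a Gamma(shape α, rate β) prior on the exponential rate λ, the posterior after n observations with total T = Σxᵢ is Gamma(α+n, β+T).
Posterior: Gamma(4.7+10, 15.0+4.79) = Gamma(14.7, 19.79).
Posterior mean of λ = α/β = 14.7/19.79 = 0.7428.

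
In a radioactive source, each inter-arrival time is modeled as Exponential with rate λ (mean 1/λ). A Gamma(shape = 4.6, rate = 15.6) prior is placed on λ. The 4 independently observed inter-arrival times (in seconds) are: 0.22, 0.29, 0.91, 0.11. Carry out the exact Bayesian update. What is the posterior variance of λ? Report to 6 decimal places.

0.029308

With a Gamma(shape α, rate β) prior on the exponential rate λ, the posterior after n observations with total T = Σxᵢ is Gamma(α+n, β+T).
Sum of observations T = 1.53 seconds; n = 4.
Posterior: Gamma(4.6+4, 15.6+1.53) = Gamma(8.6, 17.13).
Var = α/β² = 0.029308.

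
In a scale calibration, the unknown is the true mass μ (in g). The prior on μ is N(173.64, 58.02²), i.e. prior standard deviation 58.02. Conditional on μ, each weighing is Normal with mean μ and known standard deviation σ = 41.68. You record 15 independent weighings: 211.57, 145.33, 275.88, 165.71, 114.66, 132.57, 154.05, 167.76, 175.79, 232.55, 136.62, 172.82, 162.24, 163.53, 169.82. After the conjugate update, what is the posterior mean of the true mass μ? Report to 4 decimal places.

172.1126

For Normal data with known variance σ², a Normal(μ₀, σ₀²) prior on μ is conjugate. Posterior precision = 1/σ₀² + n/σ²; posterior mean is the precision-weighted average of μ₀ and x̄.
Σxᵢ = 211.57 + 145.33 + 275.88 + 165.71 + 114.66 + 132.57 + 154.05 + 167.76 + 175.79 + 232.55 + 136.62 + 172.82 + 162.24 + 163.53 + 169.82 = 2580.9, so n·x̄ = 2580.9.
σ₀² = 58.02² = 3366.3204, σ² = 41.68² = 1737.2224; σ² + n·σ₀² = 1737.2224 + 15·3366.3204 = 52232.0284.
Posterior mean = (μ₀/σ₀² + n·x̄/σ²)/(1/σ₀² + n/σ²) = (σ²·μ₀ + σ₀²·n·x̄)/(σ² + n·σ₀²) = (1737.2224·173.64 + 3366.3204·2580.9)/52232.0284 = 8989787.617896/52232.0284 = 172.1126.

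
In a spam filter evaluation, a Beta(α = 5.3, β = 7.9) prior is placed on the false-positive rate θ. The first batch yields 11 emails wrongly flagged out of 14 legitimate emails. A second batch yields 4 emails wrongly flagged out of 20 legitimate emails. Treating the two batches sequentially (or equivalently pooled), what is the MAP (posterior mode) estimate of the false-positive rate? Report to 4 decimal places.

0.4270

The Beta prior is conjugate to a Binomial/Bernoulli likelihood; the update adds successes to α and failures to β.
After batch 1: Beta(5.3+11, 7.9+3) = Beta(16.3, 10.9).
After batch 2: Beta(16.3+4, 10.9+16) = Beta(20.3, 26.9).
Mode of Beta(a,b) for a,b>1 is (a−1)/(a+b−2) = 19.3/45.2 = 0.4270.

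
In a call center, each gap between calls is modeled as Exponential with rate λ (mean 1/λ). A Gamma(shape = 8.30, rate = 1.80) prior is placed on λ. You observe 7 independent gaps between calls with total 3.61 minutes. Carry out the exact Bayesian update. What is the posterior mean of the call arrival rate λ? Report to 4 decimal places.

With a Gamma(shape α, rate β) prior on the exponential rate λ, the posterior after n observations with total T = Σxᵢ is Gamma(α+n, β+T).
Posterior: Gamma(8.30+7, 1.80+3.61) = Gamma(15.30, 5.41).
Posterior mean of λ = α/β = 15.30/5.41 = 2.8281.

2.8281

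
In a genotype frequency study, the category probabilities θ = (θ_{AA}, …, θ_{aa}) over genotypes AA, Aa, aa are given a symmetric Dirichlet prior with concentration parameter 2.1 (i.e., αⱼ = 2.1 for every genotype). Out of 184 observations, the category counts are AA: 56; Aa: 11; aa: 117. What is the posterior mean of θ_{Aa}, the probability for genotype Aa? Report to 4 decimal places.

The Dirichlet prior is conjugate to the Multinomial likelihood: each posterior αⱼ = prior αⱼ + observed count nⱼ.
Posterior concentration: (58.1, 13.1, 119.1), total = 190.3.
E[θ_{Aa}|data] = α_{Aa}/Σα = 13.1/190.3 = 0.0688.

0.0688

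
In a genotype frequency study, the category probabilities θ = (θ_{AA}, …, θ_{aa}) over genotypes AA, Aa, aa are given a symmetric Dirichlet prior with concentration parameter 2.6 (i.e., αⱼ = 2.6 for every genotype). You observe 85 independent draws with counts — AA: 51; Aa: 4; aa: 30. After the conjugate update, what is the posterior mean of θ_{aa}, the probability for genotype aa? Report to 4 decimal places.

The Dirichlet prior is conjugate to the Multinomial likelihood: each posterior αⱼ = prior αⱼ + observed count nⱼ.
Posterior concentration: (53.6, 6.6, 32.6), total = 92.8.
E[θ_{aa}|data] = α_{aa}/Σα = 32.6/92.8 = 0.3513.

0.3513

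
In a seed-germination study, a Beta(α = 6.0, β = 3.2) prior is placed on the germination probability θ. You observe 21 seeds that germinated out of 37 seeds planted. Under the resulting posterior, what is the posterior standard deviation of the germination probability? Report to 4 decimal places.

0.0717

The Beta prior is conjugate to a Binomial/Bernoulli likelihood; the update adds successes to α and failures to β.
Posterior: Beta(α+k, β+n−k) = Beta(6.0+21, 3.2+16) = Beta(27.0, 19.2).
Var = αβ/((α+β)²(α+β+1)) = 27.0·19.2/(46.2²·47.2) = 0.00514564; SD = √0.00514564 = 0.0717.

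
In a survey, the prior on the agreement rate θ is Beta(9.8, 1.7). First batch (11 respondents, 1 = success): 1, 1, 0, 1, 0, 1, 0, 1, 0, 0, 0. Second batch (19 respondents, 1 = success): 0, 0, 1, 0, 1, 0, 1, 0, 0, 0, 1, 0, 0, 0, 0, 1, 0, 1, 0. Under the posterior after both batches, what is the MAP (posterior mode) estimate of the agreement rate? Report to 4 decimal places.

0.5013

The Beta prior is conjugate to a Binomial/Bernoulli likelihood; the update adds successes to α and failures to β.
After batch 1: Beta(9.8+5, 1.7+6) = Beta(14.8, 7.7).
After batch 2: Beta(14.8+6, 7.7+13) = Beta(20.8, 20.7).
Mode of Beta(a,b) for a,b>1 is (a−1)/(a+b−2) = 19.8/39.5 = 0.5013.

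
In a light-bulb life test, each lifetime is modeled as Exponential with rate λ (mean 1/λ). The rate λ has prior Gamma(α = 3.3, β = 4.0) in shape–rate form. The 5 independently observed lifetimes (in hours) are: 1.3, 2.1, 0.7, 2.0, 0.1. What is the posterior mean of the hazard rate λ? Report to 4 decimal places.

With a Gamma(shape α, rate β) prior on the exponential rate λ, the posterior after n observations with total T = Σxᵢ is Gamma(α+n, β+T).
Sum of observations T = 6.2 hours; n = 5.
Posterior: Gamma(3.3+5, 4.0+6.2) = Gamma(8.3, 10.2).
Posterior mean of λ = α/β = 8.3/10.2 = 0.8137.

0.8137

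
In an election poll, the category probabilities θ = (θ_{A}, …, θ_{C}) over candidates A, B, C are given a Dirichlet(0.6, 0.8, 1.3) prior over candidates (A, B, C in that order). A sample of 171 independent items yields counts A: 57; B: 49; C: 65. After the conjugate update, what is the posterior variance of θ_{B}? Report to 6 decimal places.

The Dirichlet prior is conjugate to the Multinomial likelihood: each posterior αⱼ = prior αⱼ + observed count nⱼ.
Posterior concentration: (57.6, 49.8, 66.3), total = 173.7.
Var[θ_j] = α_j(Σα−α_j)/((Σα)²(Σα+1)) = 49.8·123.9/(173.7²·174.7) = 0.001171.

0.001171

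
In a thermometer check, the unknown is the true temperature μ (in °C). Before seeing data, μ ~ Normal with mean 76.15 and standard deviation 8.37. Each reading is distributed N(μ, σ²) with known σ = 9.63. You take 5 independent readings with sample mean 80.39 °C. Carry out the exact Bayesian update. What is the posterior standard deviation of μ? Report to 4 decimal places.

3.8295

For Normal data with known variance σ², a Normal(μ₀, σ₀²) prior on μ is conjugate. Posterior precision = 1/σ₀² + n/σ²; posterior mean is the precision-weighted average of μ₀ and x̄.
σ₀² = 8.37² = 70.0569, σ² = 9.63² = 92.7369; σ² + n·σ₀² = 92.7369 + 5·70.0569 = 443.0214.
Posterior precision = 1/σ₀² + n/σ² = 1/70.0569 + 5/92.7369 = (σ² + n·σ₀²)/(σ₀²σ²) = 443.0214/(70.0569·92.7369); posterior variance σₙ² = σ₀²σ²/(σ² + n·σ₀²) = 70.0569·92.7369/443.0214 = 14.664889.
Posterior SD = √σₙ² = √(70.0569·92.7369/443.0214) = 3.8295.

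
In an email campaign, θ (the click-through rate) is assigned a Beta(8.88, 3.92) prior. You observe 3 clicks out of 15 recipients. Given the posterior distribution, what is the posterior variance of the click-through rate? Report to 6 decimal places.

The Beta prior is conjugate to a Binomial/Bernoulli likelihood; the update adds successes to α and failures to β.
Posterior: Beta(α+k, β+n−k) = Beta(8.88+3, 3.92+12) = Beta(11.88, 15.92).
Var = αβ/((α+β)²(α+β+1)) = 11.88·15.92/(27.80²·28.80) = 0.008497.

0.008497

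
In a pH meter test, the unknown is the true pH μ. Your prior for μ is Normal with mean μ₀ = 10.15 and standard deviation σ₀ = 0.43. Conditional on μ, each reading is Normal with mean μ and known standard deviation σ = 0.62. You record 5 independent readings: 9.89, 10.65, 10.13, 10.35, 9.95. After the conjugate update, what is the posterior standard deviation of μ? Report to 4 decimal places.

For Normal data with known variance σ², a Normal(μ₀, σ₀²) prior on μ is conjugate. Posterior precision = 1/σ₀² + n/σ²; posterior mean is the precision-weighted average of μ₀ and x̄.
σ₀² = 0.43² = 0.1849, σ² = 0.62² = 0.3844; σ² + n·σ₀² = 0.3844 + 5·0.1849 = 1.3089.
Posterior precision = 1/σ₀² + n/σ² = 1/0.1849 + 5/0.3844 = (σ² + n·σ₀²)/(σ₀²σ²) = 1.3089/(0.1849·0.3844); posterior variance σₙ² = σ₀²σ²/(σ² + n·σ₀²) = 0.1849·0.3844/1.3089 = 0.054302.
Posterior SD = √σₙ² = √(0.1849·0.3844/1.3089) = 0.2330.

0.2330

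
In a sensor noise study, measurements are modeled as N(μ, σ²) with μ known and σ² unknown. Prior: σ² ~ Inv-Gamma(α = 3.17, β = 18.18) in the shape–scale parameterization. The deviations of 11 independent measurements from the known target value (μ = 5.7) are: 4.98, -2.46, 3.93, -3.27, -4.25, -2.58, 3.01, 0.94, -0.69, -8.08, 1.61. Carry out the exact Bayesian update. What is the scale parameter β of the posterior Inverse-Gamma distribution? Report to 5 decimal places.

With known mean μ and an Inverse-Gamma(α, β) prior on σ², the Normal likelihood is conjugate: posterior is Inv-Gamma(α + n/2, β + Σ(xᵢ−μ)²/2).
Σ(xᵢ−μ)² = (4.98)² + (-2.46)² + (3.93)² + (-3.27)² + (-4.25)² + (-2.58)² + (3.01)² + (0.94)² + (-0.69)² + (-8.08)² + (1.61)² = 160.0070.
Posterior: Inv-Gamma(3.17 + 11/2, 18.18 + 160.0070/2) = Inv-Gamma(8.67, 98.18350).
Posterior β = 98.18350.

98.18350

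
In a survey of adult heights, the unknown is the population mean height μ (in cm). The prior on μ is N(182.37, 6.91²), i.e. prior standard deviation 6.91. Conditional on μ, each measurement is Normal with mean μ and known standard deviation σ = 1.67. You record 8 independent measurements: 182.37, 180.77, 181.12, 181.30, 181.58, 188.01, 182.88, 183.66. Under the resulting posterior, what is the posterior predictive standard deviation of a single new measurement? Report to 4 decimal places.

1.7706

For Normal data with known variance σ², a Normal(μ₀, σ₀²) prior on μ is conjugate. Posterior precision = 1/σ₀² + n/σ²; posterior mean is the precision-weighted average of μ₀ and x̄.
σ₀² = 6.91² = 47.7481, σ² = 1.67² = 2.7889; σ² + n·σ₀² = 2.7889 + 8·47.7481 = 384.7737.
Posterior precision = 1/σ₀² + n/σ² = 1/47.7481 + 8/2.7889 = (σ² + n·σ₀²)/(σ₀²σ²) = 384.7737/(47.7481·2.7889); posterior variance σₙ² = σ₀²σ²/(σ² + n·σ₀²) = 47.7481·2.7889/384.7737 = 0.346086.
Predictive variance for one new observation = σₙ² + σ² = 47.7481·2.7889/384.7737 + 2.7889 = σ²·(σ₀² + 384.7737)/384.7737 = 2.7889·432.5218/384.7737 = 3.134986; SD = √(2.7889·432.5218/384.7737) = 1.7706.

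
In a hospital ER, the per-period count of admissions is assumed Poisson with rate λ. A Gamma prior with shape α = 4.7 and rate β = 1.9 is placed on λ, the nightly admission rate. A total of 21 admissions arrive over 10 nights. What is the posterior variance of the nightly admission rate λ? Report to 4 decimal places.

With a Gamma(shape α, rate β) prior, the Poisson likelihood is conjugate: the posterior is Gamma(α + ΣXᵢ, β + n).
Posterior: Gamma(α+S, β+n) = Gamma(4.7+21, 1.9+10) = Gamma(25.7, 11.9).
Var = α/β² = 25.7/11.9² = 0.1815.

0.1815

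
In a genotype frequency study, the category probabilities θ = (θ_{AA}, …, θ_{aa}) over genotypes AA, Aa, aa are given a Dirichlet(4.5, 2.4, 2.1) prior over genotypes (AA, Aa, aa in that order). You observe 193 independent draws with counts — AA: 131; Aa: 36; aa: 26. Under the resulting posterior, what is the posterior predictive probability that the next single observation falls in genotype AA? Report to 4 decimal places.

0.6708

The Dirichlet prior is conjugate to the Multinomial likelihood: each posterior αⱼ = prior αⱼ + observed count nⱼ.
Posterior concentration: (135.5, 38.4, 28.1), total = 202.0.
P(next = AA | data) = α_{AA}/Σα = 0.6708.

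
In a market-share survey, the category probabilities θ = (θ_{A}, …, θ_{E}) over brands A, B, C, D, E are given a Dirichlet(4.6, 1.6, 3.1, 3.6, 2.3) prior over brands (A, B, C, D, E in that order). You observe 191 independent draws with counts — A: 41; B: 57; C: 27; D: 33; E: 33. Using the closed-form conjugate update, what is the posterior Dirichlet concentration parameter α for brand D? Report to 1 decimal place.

36.6

The Dirichlet prior is conjugate to the Multinomial likelihood: each posterior αⱼ = prior αⱼ + observed count nⱼ.
Posterior concentration: (45.6, 58.6, 30.1, 36.6, 35.3), total = 206.2.
α_{D} = 3.6 + 33 = 36.6.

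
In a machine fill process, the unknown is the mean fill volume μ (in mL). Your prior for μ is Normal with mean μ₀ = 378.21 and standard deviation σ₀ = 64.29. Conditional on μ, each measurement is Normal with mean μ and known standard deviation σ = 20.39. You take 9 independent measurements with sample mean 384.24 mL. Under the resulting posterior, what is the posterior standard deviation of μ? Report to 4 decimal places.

For Normal data with known variance σ², a Normal(μ₀, σ₀²) prior on μ is conjugate. Posterior precision = 1/σ₀² + n/σ²; posterior mean is the precision-weighted average of μ₀ and x̄.
σ₀² = 64.29² = 4133.2041, σ² = 20.39² = 415.7521; σ² + n·σ₀² = 415.7521 + 9·4133.2041 = 37614.589.
Posterior precision = 1/σ₀² + n/σ² = 1/4133.2041 + 9/415.7521 = (σ² + n·σ₀²)/(σ₀²σ²) = 37614.589/(4133.2041·415.7521); posterior variance σₙ² = σ₀²σ²/(σ² + n·σ₀²) = 4133.2041·415.7521/37614.589 = 45.684090.
Posterior SD = √σₙ² = √(4133.2041·415.7521/37614.589) = 6.7590.

6.7590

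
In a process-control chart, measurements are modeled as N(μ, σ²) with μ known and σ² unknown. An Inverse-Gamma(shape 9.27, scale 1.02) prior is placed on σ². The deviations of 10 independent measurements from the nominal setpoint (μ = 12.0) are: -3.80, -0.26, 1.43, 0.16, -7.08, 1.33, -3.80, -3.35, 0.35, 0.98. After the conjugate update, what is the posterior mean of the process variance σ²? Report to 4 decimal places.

With known mean μ and an Inverse-Gamma(α, β) prior on σ², the Normal likelihood is conjugate: posterior is Inv-Gamma(α + n/2, β + Σ(xᵢ−μ)²/2).
Σ(xᵢ−μ)² = (-3.80)² + (-0.26)² + (1.43)² + (0.16)² + (-7.08)² + (1.33)² + (-3.80)² + (-3.35)² + (0.35)² + (0.98)² = 95.2188.
Posterior: Inv-Gamma(9.27 + 10/2, 1.02 + 95.2188/2) = Inv-Gamma(14.27, 48.62940).
E[σ²|data] = β/(α−1) = 48.62940/13.27 = 3.6646.

3.6646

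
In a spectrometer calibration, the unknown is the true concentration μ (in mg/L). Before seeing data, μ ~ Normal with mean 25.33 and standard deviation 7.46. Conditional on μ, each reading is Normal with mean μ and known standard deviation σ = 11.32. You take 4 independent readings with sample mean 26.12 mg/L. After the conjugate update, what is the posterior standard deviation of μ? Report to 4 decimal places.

For Normal data with known variance σ², a Normal(μ₀, σ₀²) prior on μ is conjugate. Posterior precision = 1/σ₀² + n/σ²; posterior mean is the precision-weighted average of μ₀ and x̄.
σ₀² = 7.46² = 55.6516, σ² = 11.32² = 128.1424; σ² + n·σ₀² = 128.1424 + 4·55.6516 = 350.7488.
Posterior precision = 1/σ₀² + n/σ² = 1/55.6516 + 4/128.1424 = (σ² + n·σ₀²)/(σ₀²σ²) = 350.7488/(55.6516·128.1424); posterior variance σₙ² = σ₀²σ²/(σ² + n·σ₀²) = 55.6516·128.1424/350.7488 = 20.331729.
Posterior SD = √σₙ² = √(55.6516·128.1424/350.7488) = 4.5091.

4.5091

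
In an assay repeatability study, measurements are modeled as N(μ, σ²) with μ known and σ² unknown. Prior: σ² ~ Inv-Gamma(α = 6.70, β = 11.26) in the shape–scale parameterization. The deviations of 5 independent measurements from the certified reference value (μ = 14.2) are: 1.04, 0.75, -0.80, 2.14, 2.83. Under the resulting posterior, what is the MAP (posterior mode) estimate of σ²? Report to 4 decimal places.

1.8330

With known mean μ and an Inverse-Gamma(α, β) prior on σ², the Normal likelihood is conjugate: posterior is Inv-Gamma(α + n/2, β + Σ(xᵢ−μ)²/2).
Σ(xᵢ−μ)² = (1.04)² + (0.75)² + (-0.80)² + (2.14)² + (2.83)² = 14.8726.
Posterior: Inv-Gamma(6.70 + 5/2, 11.26 + 14.8726/2) = Inv-Gamma(9.20, 18.69630).
Mode = β/(α+1) = 18.69630/10.20 = 1.8330.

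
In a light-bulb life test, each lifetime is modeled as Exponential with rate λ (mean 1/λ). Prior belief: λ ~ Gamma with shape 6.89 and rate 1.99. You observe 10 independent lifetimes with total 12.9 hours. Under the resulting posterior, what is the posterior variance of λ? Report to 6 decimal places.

0.076180

With a Gamma(shape α, rate β) prior on the exponential rate λ, the posterior after n observations with total T = Σxᵢ is Gamma(α+n, β+T).
Posterior: Gamma(6.89+10, 1.99+12.9) = Gamma(16.89, 14.89).
Var = α/β² = 0.076180.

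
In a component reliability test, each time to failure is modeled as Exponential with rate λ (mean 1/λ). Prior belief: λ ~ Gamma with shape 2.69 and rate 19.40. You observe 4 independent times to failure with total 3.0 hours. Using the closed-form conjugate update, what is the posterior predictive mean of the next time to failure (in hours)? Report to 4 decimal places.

With a Gamma(shape α, rate β) prior on the exponential rate λ, the posterior after n observations with total T = Σxᵢ is Gamma(α+n, β+T).
Posterior: Gamma(2.69+4, 19.40+3.0) = Gamma(6.69, 22.40).
The predictive distribution for the next observation is Lomax; its mean is β/(α−1) = 22.40/5.69 = 3.9367.

3.9367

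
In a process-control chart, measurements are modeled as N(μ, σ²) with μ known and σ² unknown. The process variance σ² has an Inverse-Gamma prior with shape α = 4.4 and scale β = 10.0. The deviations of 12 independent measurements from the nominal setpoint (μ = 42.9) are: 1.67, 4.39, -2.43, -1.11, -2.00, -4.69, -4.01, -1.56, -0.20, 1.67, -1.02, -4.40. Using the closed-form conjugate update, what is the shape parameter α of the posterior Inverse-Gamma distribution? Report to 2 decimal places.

10.40

With known mean μ and an Inverse-Gamma(α, β) prior on σ², the Normal likelihood is conjugate: posterior is Inv-Gamma(α + n/2, β + Σ(xᵢ−μ)²/2).
Σ(xᵢ−μ)² = (1.67)² + (4.39)² + (-2.43)² + (-1.11)² + (-2.00)² + (-4.69)² + (-4.01)² + (-1.56)² + (-0.20)² + (1.67)² + (-1.02)² + (-4.40)² = 96.9371.
Posterior: Inv-Gamma(4.4 + 12/2, 10.0 + 96.9371/2) = Inv-Gamma(10.40, 58.46855).
Posterior α = 10.40.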